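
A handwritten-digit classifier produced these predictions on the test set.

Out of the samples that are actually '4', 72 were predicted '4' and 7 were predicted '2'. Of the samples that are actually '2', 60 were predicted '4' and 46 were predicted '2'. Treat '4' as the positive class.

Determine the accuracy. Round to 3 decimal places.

0.638

Accuracy = (TP+TN)/N = (72+46)/185 = 0.638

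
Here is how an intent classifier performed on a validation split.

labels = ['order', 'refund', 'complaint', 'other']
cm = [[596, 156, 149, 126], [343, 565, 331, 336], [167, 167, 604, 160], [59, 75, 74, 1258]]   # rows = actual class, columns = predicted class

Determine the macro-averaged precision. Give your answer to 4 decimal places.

Per-class precision (TP/(TP+FP)):
  order: TP=596, FP=343+167+59=569 → 596/1165 = 0.51159
  refund: TP=565, FP=156+167+75=398 → 565/963 = 0.58671
  complaint: TP=604, FP=149+331+74=554 → 604/1158 = 0.52159
  other: TP=1258, FP=126+336+160=622 → 1258/1880 = 0.66915
Macro-precision = mean = (0.51159 + 0.58671 + 0.52159 + 0.66915) / 4 = 0.5723

0.5723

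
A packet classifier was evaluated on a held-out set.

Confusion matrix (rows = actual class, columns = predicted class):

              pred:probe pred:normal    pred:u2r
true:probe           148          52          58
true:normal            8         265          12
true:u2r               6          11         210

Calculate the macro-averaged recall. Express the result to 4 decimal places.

0.8095

Per-class recall (TP/(TP+FN)):
  probe: TP=148, FN=52+58=110 → 148/258 = 0.57364
  normal: TP=265, FN=8+12=20 → 265/285 = 0.92982
  u2r: TP=210, FN=6+11=17 → 210/227 = 0.92511
Macro-recall = mean = (0.57364 + 0.92982 + 0.92511) / 3 = 0.8095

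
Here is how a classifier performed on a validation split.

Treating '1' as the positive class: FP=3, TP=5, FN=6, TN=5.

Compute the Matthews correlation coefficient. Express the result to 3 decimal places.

0.080

MCC = (TP·TN − FP·FN) / √((TP+FP)(TP+FN)(TN+FP)(TN+FN))
Numerator = 5·5 − 3·6 = 7
Denominator = √(8·11·8·11) = √7744 = 88.0000
MCC = 7 / 88.0000 = 0.080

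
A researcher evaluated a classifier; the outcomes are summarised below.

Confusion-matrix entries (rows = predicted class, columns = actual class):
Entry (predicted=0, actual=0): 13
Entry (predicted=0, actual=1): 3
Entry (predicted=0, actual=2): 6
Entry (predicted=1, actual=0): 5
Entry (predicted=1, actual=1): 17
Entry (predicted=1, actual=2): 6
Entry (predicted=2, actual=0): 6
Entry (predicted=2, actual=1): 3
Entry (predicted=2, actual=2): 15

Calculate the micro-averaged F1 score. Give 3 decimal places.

Micro-averaging pools counts across classes: ΣTP=45, ΣFP=29, ΣFN=29.
Micro-F1 score = 2·TP/(2·TP+FP+FN) on pooled counts = 0.608 (equals overall accuracy in single-label multiclass).

0.608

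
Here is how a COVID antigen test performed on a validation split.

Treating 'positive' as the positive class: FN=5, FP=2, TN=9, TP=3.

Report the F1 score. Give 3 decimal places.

Precision = TP/(TP+FP) = 3/5 = 0.6000
Recall = TP/(TP+FN) = 3/8 = 0.3750
F1 = 2·TP/(2·TP+FP+FN) = 6/13 = 0.462

0.462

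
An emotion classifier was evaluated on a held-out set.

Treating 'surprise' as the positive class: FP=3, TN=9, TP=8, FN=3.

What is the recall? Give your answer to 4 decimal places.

0.7273

Recall = TP/(TP+FN) = 8/(8+3) = 8/11 = 0.7273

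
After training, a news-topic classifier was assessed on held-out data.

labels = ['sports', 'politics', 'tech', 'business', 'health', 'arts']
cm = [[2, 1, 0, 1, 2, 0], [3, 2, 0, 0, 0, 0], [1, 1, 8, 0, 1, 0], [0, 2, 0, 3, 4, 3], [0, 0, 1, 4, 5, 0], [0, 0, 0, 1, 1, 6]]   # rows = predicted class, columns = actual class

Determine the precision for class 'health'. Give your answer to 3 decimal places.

0.500

precision = TP/(TP+FP).
health: TP=5, FP=0+0+1+4+0=5 → 5/10 = 0.5000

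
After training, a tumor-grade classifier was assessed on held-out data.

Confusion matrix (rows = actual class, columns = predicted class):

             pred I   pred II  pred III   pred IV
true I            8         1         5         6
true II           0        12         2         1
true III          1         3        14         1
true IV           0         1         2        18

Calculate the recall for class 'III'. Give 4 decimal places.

recall = TP/(TP+FN).
III: TP=14, FN=1+3+1=5 → 14/19 = 0.73684

0.7368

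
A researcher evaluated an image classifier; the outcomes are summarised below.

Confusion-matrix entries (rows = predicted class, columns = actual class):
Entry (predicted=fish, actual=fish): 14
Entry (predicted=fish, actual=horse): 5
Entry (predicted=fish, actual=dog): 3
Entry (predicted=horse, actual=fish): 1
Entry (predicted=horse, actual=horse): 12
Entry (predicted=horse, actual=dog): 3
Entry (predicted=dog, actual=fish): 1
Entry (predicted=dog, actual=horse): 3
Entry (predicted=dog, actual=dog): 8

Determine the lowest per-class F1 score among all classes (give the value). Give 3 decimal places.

0.615

Per-class F1 score (2·TP/(2·TP+FP+FN)):
  fish: TP=14, FP=5+3=8, FN=1+1=2 → 28/38 = 0.7368
  horse: TP=12, FP=1+3=4, FN=5+3=8 → 24/36 = 0.6667
  dog: TP=8, FP=1+3=4, FN=3+3=6 → 16/26 = 0.6154
Lowest is class 'dog' with F1 score = 0.615.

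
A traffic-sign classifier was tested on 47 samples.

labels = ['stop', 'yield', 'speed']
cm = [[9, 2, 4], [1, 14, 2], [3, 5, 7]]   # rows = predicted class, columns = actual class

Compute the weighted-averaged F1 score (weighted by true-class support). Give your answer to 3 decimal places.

0.645

Per-class F1 score (2·TP/(2·TP+FP+FN)):
  stop: TP=9, FP=2+4=6, FN=1+3=4 → 18/28 = 0.6429
  yield: TP=14, FP=1+2=3, FN=2+5=7 → 28/38 = 0.7368
  speed: TP=7, FP=3+5=8, FN=4+2=6 → 14/28 = 0.5000
Weighted-F1 score = Σ (supportᵢ/N)·F1 scoreᵢ with N=47: (13/47)·0.6429 + (21/47)·0.7368 + (13/47)·0.5000 = 0.645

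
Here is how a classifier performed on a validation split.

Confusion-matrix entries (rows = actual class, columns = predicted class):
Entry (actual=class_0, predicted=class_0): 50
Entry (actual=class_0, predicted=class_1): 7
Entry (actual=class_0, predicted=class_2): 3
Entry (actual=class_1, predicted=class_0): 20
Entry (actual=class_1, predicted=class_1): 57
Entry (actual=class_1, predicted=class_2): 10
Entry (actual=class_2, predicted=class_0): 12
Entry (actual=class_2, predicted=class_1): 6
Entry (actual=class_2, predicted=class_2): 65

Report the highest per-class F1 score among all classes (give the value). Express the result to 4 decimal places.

Per-class F1 score (2·TP/(2·TP+FP+FN)):
  class_0: TP=50, FP=20+12=32, FN=7+3=10 → 100/142 = 0.70423
  class_1: TP=57, FP=7+6=13, FN=20+10=30 → 114/157 = 0.72611
  class_2: TP=65, FP=3+10=13, FN=12+6=18 → 130/161 = 0.80745
Highest is class 'class_2' with F1 score = 0.8075.

0.8075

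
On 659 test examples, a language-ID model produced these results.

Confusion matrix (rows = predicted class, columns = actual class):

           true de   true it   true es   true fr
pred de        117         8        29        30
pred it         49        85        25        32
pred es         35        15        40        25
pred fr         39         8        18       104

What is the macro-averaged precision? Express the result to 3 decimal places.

0.511

Per-class precision (TP/(TP+FP)):
  de: TP=117, FP=8+29+30=67 → 117/184 = 0.6359
  it: TP=85, FP=49+25+32=106 → 85/191 = 0.4450
  es: TP=40, FP=35+15+25=75 → 40/115 = 0.3478
  fr: TP=104, FP=39+8+18=65 → 104/169 = 0.6154
Macro-precision = mean = (0.6359 + 0.4450 + 0.3478 + 0.6154) / 4 = 0.511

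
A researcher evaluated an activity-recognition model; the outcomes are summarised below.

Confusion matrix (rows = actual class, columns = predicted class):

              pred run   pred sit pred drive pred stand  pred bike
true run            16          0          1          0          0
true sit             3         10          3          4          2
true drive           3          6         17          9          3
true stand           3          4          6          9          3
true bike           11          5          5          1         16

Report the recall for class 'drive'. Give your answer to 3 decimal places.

0.447

recall = TP/(TP+FN).
drive: TP=17, FN=3+6+9+3=21 → 17/38 = 0.4474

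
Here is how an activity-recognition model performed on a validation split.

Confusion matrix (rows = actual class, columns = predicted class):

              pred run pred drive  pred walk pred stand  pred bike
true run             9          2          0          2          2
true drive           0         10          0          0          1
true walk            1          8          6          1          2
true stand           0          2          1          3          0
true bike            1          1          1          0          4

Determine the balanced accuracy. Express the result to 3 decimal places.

0.583

Balanced accuracy = mean of per-class recall.
  run: recall = 9/15 = 0.6000
  drive: recall = 10/11 = 0.9091
  walk: recall = 6/18 = 0.3333
  stand: recall = 3/6 = 0.5000
  bike: recall = 4/7 = 0.5714
Mean = (0.6000 + 0.9091 + 0.3333 + 0.5000 + 0.5714) / 5 = 0.583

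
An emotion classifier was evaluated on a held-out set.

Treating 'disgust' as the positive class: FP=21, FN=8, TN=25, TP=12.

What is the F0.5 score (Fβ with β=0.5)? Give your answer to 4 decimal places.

Fβ = (1+β²)·TP / ((1+β²)·TP + β²·FN + FP), with β²=1/4
= 1.25·12 / (1.25·12 + 0.25·8 + 21) = 0.3947

0.3947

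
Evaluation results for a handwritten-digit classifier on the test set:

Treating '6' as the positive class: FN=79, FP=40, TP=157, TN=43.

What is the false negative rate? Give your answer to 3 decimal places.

0.335

FNR = FN/(FN+TP) = 79/(79+157) = 0.335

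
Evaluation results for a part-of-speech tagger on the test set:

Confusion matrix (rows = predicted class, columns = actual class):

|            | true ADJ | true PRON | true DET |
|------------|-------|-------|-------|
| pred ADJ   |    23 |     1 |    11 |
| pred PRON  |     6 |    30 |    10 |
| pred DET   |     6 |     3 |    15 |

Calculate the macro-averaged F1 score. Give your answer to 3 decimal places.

0.636

Per-class F1 score (2·TP/(2·TP+FP+FN)):
  ADJ: TP=23, FP=1+11=12, FN=6+6=12 → 46/70 = 0.6571
  PRON: TP=30, FP=6+10=16, FN=1+3=4 → 60/80 = 0.7500
  DET: TP=15, FP=6+3=9, FN=11+10=21 → 30/60 = 0.5000
Macro-F1 score = mean = (0.6571 + 0.7500 + 0.5000) / 3 = 0.636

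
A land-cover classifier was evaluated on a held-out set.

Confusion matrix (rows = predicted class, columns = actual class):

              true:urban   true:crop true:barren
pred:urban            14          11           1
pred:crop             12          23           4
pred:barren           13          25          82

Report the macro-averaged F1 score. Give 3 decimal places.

Per-class F1 score (2·TP/(2·TP+FP+FN)):
  urban: TP=14, FP=11+1=12, FN=12+13=25 → 28/65 = 0.4308
  crop: TP=23, FP=12+4=16, FN=11+25=36 → 46/98 = 0.4694
  barren: TP=82, FP=13+25=38, FN=1+4=5 → 164/207 = 0.7923
Macro-F1 score = mean = (0.4308 + 0.4694 + 0.7923) / 3 = 0.564

0.564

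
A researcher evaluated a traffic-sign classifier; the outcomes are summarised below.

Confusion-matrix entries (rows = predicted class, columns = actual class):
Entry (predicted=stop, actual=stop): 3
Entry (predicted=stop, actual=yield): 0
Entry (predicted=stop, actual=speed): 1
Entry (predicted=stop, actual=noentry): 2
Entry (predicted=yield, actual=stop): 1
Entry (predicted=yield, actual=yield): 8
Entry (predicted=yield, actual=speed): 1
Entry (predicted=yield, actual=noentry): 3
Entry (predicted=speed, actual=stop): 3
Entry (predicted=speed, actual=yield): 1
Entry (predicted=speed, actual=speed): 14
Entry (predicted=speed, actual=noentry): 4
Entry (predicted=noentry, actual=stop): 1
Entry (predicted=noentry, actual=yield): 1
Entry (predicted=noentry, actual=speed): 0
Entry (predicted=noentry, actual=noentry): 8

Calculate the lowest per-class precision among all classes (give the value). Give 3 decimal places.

0.500

Per-class precision (TP/(TP+FP)):
  stop: TP=3, FP=0+1+2=3 → 3/6 = 0.5000
  yield: TP=8, FP=1+1+3=5 → 8/13 = 0.6154
  speed: TP=14, FP=3+1+4=8 → 14/22 = 0.6364
  noentry: TP=8, FP=1+1+0=2 → 8/10 = 0.8000
Lowest is class 'stop' with precision = 0.500.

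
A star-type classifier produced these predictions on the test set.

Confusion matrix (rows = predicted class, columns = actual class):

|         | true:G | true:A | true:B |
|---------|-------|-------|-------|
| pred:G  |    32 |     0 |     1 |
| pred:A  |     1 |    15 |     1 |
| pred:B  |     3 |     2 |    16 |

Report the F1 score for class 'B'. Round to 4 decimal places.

Treat 'B' as positive and all other classes as negative.
F1 score = 2·TP/(2·TP+FP+FN).
B: TP=16, FP=3+2=5, FN=1+1=2 → 32/39 = 0.82051

0.8205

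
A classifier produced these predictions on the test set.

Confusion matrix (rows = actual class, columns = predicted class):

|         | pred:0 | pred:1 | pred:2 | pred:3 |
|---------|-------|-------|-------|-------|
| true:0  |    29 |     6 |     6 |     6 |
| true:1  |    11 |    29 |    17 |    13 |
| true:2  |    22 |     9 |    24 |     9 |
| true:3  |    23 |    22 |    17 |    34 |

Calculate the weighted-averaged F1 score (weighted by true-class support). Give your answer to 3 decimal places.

0.418

Per-class F1 score (2·TP/(2·TP+FP+FN)):
  0: TP=29, FP=11+22+23=56, FN=6+6+6=18 → 58/132 = 0.4394
  1: TP=29, FP=6+9+22=37, FN=11+17+13=41 → 58/136 = 0.4265
  2: TP=24, FP=6+17+17=40, FN=22+9+9=40 → 48/128 = 0.3750
  3: TP=34, FP=6+13+9=28, FN=23+22+17=62 → 68/158 = 0.4304
Weighted-F1 score = Σ (supportᵢ/N)·F1 scoreᵢ with N=277: (47/277)·0.4394 + (70/277)·0.4265 + (64/277)·0.3750 + (96/277)·0.4304 = 0.418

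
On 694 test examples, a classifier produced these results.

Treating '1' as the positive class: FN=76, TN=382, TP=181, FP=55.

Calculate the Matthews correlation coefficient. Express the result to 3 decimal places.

0.590

MCC = (TP·TN − FP·FN) / √((TP+FP)(TP+FN)(TN+FP)(TN+FN))
Numerator = 181·382 − 55·76 = 64962
Denominator = √(236·257·437·458) = √12139255192 = 110178.2882
MCC = 64962 / 110178.2882 = 0.590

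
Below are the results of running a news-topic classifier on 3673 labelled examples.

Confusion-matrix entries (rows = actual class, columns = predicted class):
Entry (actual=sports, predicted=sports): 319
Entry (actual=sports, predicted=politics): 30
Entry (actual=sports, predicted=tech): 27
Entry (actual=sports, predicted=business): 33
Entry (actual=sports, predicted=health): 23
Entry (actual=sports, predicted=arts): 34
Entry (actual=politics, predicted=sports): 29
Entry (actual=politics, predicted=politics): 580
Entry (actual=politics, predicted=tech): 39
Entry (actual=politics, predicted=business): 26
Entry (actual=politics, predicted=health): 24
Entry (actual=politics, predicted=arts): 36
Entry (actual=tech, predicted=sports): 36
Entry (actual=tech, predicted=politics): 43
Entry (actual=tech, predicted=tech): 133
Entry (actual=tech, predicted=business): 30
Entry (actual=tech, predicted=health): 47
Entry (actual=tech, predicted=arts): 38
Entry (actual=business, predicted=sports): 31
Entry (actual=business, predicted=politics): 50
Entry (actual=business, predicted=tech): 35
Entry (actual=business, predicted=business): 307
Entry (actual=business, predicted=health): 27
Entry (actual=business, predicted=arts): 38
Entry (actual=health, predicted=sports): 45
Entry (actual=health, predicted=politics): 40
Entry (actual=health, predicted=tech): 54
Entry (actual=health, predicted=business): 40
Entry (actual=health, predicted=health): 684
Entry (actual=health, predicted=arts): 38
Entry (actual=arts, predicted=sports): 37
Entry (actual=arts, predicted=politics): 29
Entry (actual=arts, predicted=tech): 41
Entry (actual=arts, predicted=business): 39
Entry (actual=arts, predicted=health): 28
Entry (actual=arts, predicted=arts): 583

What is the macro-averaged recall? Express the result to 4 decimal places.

0.6733

Per-class recall (TP/(TP+FN)):
  sports: TP=319, FN=30+27+33+23+34=147 → 319/466 = 0.68455
  politics: TP=580, FN=29+39+26+24+36=154 → 580/734 = 0.79019
  tech: TP=133, FN=36+43+30+47+38=194 → 133/327 = 0.40673
  business: TP=307, FN=31+50+35+27+38=181 → 307/488 = 0.62910
  health: TP=684, FN=45+40+54+40+38=217 → 684/901 = 0.75916
  arts: TP=583, FN=37+29+41+39+28=174 → 583/757 = 0.77015
Macro-recall = mean = (0.68455 + 0.79019 + 0.40673 + 0.62910 + 0.75916 + 0.77015) / 6 = 0.6733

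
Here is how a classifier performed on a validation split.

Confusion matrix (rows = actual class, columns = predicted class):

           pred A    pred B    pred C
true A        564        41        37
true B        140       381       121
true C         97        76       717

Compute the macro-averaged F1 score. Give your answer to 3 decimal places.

Per-class F1 score (2·TP/(2·TP+FP+FN)):
  A: TP=564, FP=140+97=237, FN=41+37=78 → 1128/1443 = 0.7817
  B: TP=381, FP=41+76=117, FN=140+121=261 → 762/1140 = 0.6684
  C: TP=717, FP=37+121=158, FN=97+76=173 → 1434/1765 = 0.8125
Macro-F1 score = mean = (0.7817 + 0.6684 + 0.8125) / 3 = 0.754

0.754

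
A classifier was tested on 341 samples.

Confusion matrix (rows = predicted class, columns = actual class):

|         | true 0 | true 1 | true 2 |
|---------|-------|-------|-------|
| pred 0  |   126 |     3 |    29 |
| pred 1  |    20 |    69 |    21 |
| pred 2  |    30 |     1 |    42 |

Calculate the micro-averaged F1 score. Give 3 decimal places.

Micro-averaging pools counts across classes: ΣTP=237, ΣFP=104, ΣFN=104.
Micro-F1 score = 2·TP/(2·TP+FP+FN) on pooled counts = 0.695 (equals overall accuracy in single-label multiclass).

0.695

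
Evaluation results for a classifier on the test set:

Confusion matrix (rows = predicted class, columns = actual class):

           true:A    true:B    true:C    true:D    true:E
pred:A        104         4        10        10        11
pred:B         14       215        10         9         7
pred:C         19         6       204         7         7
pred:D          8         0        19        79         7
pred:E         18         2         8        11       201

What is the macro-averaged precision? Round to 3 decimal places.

0.793

Per-class precision (TP/(TP+FP)):
  A: TP=104, FP=4+10+10+11=35 → 104/139 = 0.7482
  B: TP=215, FP=14+10+9+7=40 → 215/255 = 0.8431
  C: TP=204, FP=19+6+7+7=39 → 204/243 = 0.8395
  D: TP=79, FP=8+0+19+7=34 → 79/113 = 0.6991
  E: TP=201, FP=18+2+8+11=39 → 201/240 = 0.8375
Macro-precision = mean = (0.7482 + 0.8431 + 0.8395 + 0.6991 + 0.8375) / 5 = 0.793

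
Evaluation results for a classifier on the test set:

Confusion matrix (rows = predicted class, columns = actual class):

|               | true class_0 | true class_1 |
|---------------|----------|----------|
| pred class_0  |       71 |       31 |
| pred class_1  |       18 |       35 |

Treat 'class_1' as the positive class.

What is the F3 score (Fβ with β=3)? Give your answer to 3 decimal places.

0.541

Fβ = (1+β²)·TP / ((1+β²)·TP + β²·FN + FP), with β²=9
= 10·35 / (10·35 + 9·31 + 18) = 0.541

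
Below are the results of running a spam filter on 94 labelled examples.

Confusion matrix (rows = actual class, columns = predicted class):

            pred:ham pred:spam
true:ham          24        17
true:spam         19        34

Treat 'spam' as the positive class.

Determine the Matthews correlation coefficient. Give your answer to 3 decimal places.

MCC = (TP·TN − FP·FN) / √((TP+FP)(TP+FN)(TN+FP)(TN+FN))
Numerator = 34·24 − 17·19 = 493
Denominator = √(51·53·41·43) = √4765389 = 2182.9771
MCC = 493 / 2182.9771 = 0.226

0.226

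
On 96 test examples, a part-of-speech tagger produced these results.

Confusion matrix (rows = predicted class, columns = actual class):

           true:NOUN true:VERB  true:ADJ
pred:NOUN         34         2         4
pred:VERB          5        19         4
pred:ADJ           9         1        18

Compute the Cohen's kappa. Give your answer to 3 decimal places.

Observed agreement pₒ = trace/N = 71/96 = 0.7396
Expected agreement pₑ = Σ (rowᵢ·colᵢ)/N² = (48·40 + 22·28 + 26·28)/96² = 0.3542
κ = (pₒ − pₑ)/(1 − pₑ) = (0.7396 − 0.3542)/(1 − 0.3542) = 0.597

0.597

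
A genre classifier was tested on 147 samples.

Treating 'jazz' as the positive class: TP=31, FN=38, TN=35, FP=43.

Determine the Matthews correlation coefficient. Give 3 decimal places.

MCC = (TP·TN − FP·FN) / √((TP+FP)(TP+FN)(TN+FP)(TN+FN))
Numerator = 31·35 − 43·38 = -549
Denominator = √(74·69·78·73) = √29073564 = 5391.9907
MCC = -549 / 5391.9907 = -0.102

-0.102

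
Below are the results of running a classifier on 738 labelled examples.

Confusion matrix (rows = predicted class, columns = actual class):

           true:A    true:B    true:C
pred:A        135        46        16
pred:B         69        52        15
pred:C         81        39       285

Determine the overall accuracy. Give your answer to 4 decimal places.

0.6396

Accuracy = trace / total = (135+52+285=472) / 738 = 472/738 = 0.6396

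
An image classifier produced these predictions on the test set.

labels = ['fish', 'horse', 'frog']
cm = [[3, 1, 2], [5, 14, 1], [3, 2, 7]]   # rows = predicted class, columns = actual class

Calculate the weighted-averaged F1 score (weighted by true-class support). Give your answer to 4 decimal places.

Per-class F1 score (2·TP/(2·TP+FP+FN)):
  fish: TP=3, FP=1+2=3, FN=5+3=8 → 6/17 = 0.35294
  horse: TP=14, FP=5+1=6, FN=1+2=3 → 28/37 = 0.75676
  frog: TP=7, FP=3+2=5, FN=2+1=3 → 14/22 = 0.63636
Weighted-F1 score = Σ (supportᵢ/N)·F1 scoreᵢ with N=38: (11/38)·0.35294 + (17/38)·0.75676 + (10/38)·0.63636 = 0.6082

0.6082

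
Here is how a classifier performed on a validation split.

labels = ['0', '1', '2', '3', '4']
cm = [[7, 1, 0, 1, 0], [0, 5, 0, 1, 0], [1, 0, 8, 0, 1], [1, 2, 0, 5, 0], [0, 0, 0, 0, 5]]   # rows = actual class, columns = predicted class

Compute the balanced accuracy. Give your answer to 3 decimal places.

Balanced accuracy = mean of per-class recall.
  0: recall = 7/9 = 0.7778
  1: recall = 5/6 = 0.8333
  2: recall = 8/10 = 0.8000
  3: recall = 5/8 = 0.6250
  4: recall = 5/5 = 1.0000
Mean = (0.7778 + 0.8333 + 0.8000 + 0.6250 + 1.0000) / 5 = 0.807

0.807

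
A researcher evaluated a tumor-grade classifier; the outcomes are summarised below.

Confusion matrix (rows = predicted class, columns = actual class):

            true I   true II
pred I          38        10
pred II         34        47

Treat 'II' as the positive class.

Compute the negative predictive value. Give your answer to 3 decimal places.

0.792

NPV = TN/(TN+FN) = 38/(38+10) = 0.792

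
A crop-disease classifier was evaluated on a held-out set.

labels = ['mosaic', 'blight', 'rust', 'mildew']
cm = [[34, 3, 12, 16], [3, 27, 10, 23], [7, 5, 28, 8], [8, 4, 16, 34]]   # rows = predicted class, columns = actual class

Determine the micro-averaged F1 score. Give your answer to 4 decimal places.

0.5168

Micro-averaging pools counts across classes: ΣTP=123, ΣFP=115, ΣFN=115.
Micro-F1 score = 2·TP/(2·TP+FP+FN) on pooled counts = 0.5168 (equals overall accuracy in single-label multiclass).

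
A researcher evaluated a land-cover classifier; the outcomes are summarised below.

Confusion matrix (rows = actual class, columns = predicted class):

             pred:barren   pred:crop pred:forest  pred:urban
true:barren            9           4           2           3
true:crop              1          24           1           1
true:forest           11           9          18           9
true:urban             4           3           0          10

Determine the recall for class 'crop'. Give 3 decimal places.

0.889

Treat 'crop' as positive and all other classes as negative.
recall = TP/(TP+FN).
crop: TP=24, FN=1+1+1=3 → 24/27 = 0.8889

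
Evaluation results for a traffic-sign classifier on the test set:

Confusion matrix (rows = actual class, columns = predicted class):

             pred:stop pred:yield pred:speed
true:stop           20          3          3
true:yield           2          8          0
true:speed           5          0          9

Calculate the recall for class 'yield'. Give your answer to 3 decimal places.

0.800

Treat 'yield' as positive and all other classes as negative.
recall = TP/(TP+FN).
yield: TP=8, FN=2+0=2 → 8/10 = 0.8000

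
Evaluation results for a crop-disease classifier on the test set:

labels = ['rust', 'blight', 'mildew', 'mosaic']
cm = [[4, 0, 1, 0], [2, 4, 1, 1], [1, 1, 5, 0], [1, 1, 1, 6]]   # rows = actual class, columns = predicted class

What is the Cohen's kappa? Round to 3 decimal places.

0.543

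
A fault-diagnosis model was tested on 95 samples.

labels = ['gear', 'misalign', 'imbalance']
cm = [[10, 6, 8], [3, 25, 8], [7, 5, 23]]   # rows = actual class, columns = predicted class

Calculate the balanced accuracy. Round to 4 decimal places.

Balanced accuracy = mean of per-class recall.
  gear: recall = 10/24 = 0.41667
  misalign: recall = 25/36 = 0.69444
  imbalance: recall = 23/35 = 0.65714
Mean = (0.41667 + 0.69444 + 0.65714) / 3 = 0.5894

0.5894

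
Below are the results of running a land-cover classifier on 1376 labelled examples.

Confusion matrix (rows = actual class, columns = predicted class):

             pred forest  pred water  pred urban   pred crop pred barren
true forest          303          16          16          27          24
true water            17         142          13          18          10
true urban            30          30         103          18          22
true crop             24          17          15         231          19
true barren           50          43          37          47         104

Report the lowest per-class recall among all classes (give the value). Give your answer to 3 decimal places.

Per-class recall (TP/(TP+FN)):
  forest: TP=303, FN=16+16+27+24=83 → 303/386 = 0.7850
  water: TP=142, FN=17+13+18+10=58 → 142/200 = 0.7100
  urban: TP=103, FN=30+30+18+22=100 → 103/203 = 0.5074
  crop: TP=231, FN=24+17+15+19=75 → 231/306 = 0.7549
  barren: TP=104, FN=50+43+37+47=177 → 104/281 = 0.3701
Lowest is class 'barren' with recall = 0.370.

0.370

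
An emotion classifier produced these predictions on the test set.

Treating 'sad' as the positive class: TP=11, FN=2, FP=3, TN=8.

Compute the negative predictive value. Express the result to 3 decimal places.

NPV = TN/(TN+FN) = 8/(8+2) = 0.800

0.800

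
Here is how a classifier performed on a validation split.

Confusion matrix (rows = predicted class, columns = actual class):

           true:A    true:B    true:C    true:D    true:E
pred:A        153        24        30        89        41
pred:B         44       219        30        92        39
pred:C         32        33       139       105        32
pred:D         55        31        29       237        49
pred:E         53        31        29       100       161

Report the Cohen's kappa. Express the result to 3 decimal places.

0.353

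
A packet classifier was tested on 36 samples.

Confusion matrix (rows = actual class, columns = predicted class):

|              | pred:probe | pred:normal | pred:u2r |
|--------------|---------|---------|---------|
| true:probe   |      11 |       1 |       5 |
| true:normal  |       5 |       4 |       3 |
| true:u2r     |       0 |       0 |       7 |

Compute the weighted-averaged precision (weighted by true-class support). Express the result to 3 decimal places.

0.682

Per-class precision (TP/(TP+FP)):
  probe: TP=11, FP=5+0=5 → 11/16 = 0.6875
  normal: TP=4, FP=1+0=1 → 4/5 = 0.8000
  u2r: TP=7, FP=5+3=8 → 7/15 = 0.4667
Weighted-precision = Σ (supportᵢ/N)·precisionᵢ with N=36: (17/36)·0.6875 + (12/36)·0.8000 + (7/36)·0.4667 = 0.682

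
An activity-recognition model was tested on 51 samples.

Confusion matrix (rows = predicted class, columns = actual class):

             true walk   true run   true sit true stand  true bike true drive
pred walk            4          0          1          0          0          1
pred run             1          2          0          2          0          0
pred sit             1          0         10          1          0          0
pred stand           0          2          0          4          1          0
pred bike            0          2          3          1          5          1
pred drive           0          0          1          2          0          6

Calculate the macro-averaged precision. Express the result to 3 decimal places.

0.592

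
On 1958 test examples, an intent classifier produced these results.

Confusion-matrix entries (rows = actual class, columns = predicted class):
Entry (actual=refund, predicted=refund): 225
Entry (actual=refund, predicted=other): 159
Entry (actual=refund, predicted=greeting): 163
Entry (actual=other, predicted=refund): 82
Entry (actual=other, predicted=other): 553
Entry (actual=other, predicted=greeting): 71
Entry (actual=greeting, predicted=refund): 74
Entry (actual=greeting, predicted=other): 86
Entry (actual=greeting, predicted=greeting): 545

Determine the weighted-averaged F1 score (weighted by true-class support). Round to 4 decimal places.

Per-class F1 score (2·TP/(2·TP+FP+FN)):
  refund: TP=225, FP=82+74=156, FN=159+163=322 → 450/928 = 0.48491
  other: TP=553, FP=159+86=245, FN=82+71=153 → 1106/1504 = 0.73537
  greeting: TP=545, FP=163+71=234, FN=74+86=160 → 1090/1484 = 0.73450
Weighted-F1 score = Σ (supportᵢ/N)·F1 scoreᵢ with N=1958: (547/1958)·0.48491 + (706/1958)·0.73537 + (705/1958)·0.73450 = 0.6651

0.6651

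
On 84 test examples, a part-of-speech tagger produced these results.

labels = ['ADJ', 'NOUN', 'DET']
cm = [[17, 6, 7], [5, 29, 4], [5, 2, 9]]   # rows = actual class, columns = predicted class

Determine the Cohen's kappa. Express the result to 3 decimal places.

0.461

Observed agreement pₒ = trace/N = 55/84 = 0.6548
Expected agreement pₑ = Σ (rowᵢ·colᵢ)/N² = (30·27 + 38·37 + 16·20)/84² = 0.3594
κ = (pₒ − pₑ)/(1 − pₑ) = (0.6548 − 0.3594)/(1 − 0.3594) = 0.461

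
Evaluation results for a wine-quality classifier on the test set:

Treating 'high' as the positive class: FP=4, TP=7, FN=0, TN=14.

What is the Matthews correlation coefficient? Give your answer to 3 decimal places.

MCC = (TP·TN − FP·FN) / √((TP+FP)(TP+FN)(TN+FP)(TN+FN))
Numerator = 7·14 − 4·0 = 98
Denominator = √(11·7·18·14) = √19404 = 139.2982
MCC = 98 / 139.2982 = 0.704

0.704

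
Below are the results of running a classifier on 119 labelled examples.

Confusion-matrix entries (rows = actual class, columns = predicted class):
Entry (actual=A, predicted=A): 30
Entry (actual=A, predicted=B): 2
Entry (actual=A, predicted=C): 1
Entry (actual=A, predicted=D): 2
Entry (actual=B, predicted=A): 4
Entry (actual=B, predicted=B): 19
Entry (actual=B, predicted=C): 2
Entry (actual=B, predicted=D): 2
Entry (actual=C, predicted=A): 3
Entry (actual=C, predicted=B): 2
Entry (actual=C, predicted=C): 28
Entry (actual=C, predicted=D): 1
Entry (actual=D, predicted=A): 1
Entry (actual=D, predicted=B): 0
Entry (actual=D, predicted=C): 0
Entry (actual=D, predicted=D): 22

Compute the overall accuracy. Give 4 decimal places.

0.8319

Accuracy = trace / total = (30+19+28+22=99) / 119 = 99/119 = 0.8319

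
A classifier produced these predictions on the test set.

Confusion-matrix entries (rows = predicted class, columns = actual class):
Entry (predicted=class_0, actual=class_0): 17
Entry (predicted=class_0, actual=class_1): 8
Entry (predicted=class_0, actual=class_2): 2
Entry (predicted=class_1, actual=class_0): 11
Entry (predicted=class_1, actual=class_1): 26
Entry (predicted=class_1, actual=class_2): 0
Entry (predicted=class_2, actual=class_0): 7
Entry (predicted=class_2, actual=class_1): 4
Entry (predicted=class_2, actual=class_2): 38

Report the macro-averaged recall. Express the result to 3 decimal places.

0.707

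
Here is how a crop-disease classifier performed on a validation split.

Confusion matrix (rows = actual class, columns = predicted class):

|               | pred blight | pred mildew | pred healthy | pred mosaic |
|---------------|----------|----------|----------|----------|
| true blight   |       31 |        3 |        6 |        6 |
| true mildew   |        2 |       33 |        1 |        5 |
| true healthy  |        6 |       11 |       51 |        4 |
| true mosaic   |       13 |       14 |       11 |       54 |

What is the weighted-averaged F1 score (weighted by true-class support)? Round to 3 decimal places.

0.675

Per-class F1 score (2·TP/(2·TP+FP+FN)):
  blight: TP=31, FP=2+6+13=21, FN=3+6+6=15 → 62/98 = 0.6327
  mildew: TP=33, FP=3+11+14=28, FN=2+1+5=8 → 66/102 = 0.6471
  healthy: TP=51, FP=6+1+11=18, FN=6+11+4=21 → 102/141 = 0.7234
  mosaic: TP=54, FP=6+5+4=15, FN=13+14+11=38 → 108/161 = 0.6708
Weighted-F1 score = Σ (supportᵢ/N)·F1 scoreᵢ with N=251: (46/251)·0.6327 + (41/251)·0.6471 + (72/251)·0.7234 + (92/251)·0.6708 = 0.675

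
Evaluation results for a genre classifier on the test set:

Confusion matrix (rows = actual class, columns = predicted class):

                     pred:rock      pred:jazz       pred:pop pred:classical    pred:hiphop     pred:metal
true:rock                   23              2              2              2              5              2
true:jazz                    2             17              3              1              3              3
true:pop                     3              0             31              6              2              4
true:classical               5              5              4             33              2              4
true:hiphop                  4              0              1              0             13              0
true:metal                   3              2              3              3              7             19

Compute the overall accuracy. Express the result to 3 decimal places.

Accuracy = trace / total = (23+17+31+33+13+19=136) / 219 = 136/219 = 0.621

0.621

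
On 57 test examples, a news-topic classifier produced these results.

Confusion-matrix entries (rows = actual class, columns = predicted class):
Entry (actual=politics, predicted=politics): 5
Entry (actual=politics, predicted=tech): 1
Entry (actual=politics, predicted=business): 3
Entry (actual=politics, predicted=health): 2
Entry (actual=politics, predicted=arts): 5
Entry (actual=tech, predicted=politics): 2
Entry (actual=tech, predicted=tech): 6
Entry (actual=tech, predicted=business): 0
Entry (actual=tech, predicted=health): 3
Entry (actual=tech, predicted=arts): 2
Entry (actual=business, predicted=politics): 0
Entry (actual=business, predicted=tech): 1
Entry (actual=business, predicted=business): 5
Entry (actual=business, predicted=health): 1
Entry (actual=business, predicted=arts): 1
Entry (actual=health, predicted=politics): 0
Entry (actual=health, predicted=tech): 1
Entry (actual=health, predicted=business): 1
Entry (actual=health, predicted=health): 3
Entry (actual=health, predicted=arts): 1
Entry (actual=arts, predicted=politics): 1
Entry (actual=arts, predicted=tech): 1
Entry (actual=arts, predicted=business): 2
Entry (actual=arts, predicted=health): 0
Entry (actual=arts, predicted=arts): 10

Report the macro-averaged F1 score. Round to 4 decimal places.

Per-class F1 score (2·TP/(2·TP+FP+FN)):
  politics: TP=5, FP=2+0+0+1=3, FN=1+3+2+5=11 → 10/24 = 0.41667
  tech: TP=6, FP=1+1+1+1=4, FN=2+0+3+2=7 → 12/23 = 0.52174
  business: TP=5, FP=3+0+1+2=6, FN=0+1+1+1=3 → 10/19 = 0.52632
  health: TP=3, FP=2+3+1+0=6, FN=0+1+1+1=3 → 6/15 = 0.40000
  arts: TP=10, FP=5+2+1+1=9, FN=1+1+2+0=4 → 20/33 = 0.60606
Macro-F1 score = mean = (0.41667 + 0.52174 + 0.52632 + 0.40000 + 0.60606) / 5 = 0.4942

0.4942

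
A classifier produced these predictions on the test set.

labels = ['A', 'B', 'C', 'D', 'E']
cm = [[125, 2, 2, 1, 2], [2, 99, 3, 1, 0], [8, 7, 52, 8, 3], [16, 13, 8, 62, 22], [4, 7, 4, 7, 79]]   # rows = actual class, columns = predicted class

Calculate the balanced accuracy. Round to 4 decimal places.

0.7702

Balanced accuracy = mean of per-class recall.
  A: recall = 125/132 = 0.94697
  B: recall = 99/105 = 0.94286
  C: recall = 52/78 = 0.66667
  D: recall = 62/121 = 0.51240
  E: recall = 79/101 = 0.78218
Mean = (0.94697 + 0.94286 + 0.66667 + 0.51240 + 0.78218) / 5 = 0.7702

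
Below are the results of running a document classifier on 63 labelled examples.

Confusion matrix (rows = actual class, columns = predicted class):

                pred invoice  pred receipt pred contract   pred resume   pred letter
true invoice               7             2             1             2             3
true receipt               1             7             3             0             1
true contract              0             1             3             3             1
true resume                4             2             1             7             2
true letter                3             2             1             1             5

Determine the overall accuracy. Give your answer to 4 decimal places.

0.4603

Accuracy = trace / total = (7+7+3+7+5=29) / 63 = 29/63 = 0.4603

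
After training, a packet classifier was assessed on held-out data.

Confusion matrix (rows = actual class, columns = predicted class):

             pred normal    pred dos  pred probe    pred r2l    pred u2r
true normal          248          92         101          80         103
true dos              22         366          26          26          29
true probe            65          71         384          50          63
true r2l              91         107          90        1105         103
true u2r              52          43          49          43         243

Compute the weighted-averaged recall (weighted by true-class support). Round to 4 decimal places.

Per-class recall (TP/(TP+FN)):
  normal: TP=248, FN=92+101+80+103=376 → 248/624 = 0.39744
  dos: TP=366, FN=22+26+26+29=103 → 366/469 = 0.78038
  probe: TP=384, FN=65+71+50+63=249 → 384/633 = 0.60664
  r2l: TP=1105, FN=91+107+90+103=391 → 1105/1496 = 0.73864
  u2r: TP=243, FN=52+43+49+43=187 → 243/430 = 0.56512
Weighted-recall = Σ (supportᵢ/N)·recallᵢ with N=3652: (624/3652)·0.39744 + (469/3652)·0.78038 + (633/3652)·0.60664 + (1496/3652)·0.73864 + (430/3652)·0.56512 = 0.6424

0.6424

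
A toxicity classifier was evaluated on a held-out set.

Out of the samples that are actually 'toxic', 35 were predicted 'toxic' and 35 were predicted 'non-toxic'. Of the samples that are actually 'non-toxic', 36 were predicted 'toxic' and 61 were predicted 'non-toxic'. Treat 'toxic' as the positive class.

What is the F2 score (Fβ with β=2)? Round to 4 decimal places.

Fβ = (1+β²)·TP / ((1+β²)·TP + β²·FN + FP), with β²=4
= 5·35 / (5·35 + 4·35 + 36) = 0.4986

0.4986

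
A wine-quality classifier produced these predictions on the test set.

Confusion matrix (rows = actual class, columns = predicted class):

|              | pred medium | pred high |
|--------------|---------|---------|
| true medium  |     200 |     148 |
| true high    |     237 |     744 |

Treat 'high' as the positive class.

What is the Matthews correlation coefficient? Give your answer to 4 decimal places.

0.3117

MCC = (TP·TN − FP·FN) / √((TP+FP)(TP+FN)(TN+FP)(TN+FN))
Numerator = 744·200 − 148·237 = 113724
Denominator = √(892·981·348·437) = √133074407952 = 364793.6512
MCC = 113724 / 364793.6512 = 0.3117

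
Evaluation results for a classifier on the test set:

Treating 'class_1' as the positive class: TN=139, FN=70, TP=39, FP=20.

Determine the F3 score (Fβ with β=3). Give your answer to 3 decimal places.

Fβ = (1+β²)·TP / ((1+β²)·TP + β²·FN + FP), with β²=9
= 10·39 / (10·39 + 9·70 + 20) = 0.375

0.375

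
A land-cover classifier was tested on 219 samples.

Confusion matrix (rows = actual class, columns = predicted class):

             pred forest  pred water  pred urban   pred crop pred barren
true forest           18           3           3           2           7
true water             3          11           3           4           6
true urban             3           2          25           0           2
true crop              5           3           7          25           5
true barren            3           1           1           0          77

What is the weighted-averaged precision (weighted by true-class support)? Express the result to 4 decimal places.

0.7092

Per-class precision (TP/(TP+FP)):
  forest: TP=18, FP=3+3+5+3=14 → 18/32 = 0.56250
  water: TP=11, FP=3+2+3+1=9 → 11/20 = 0.55000
  urban: TP=25, FP=3+3+7+1=14 → 25/39 = 0.64103
  crop: TP=25, FP=2+4+0+0=6 → 25/31 = 0.80645
  barren: TP=77, FP=7+6+2+5=20 → 77/97 = 0.79381
Weighted-precision = Σ (supportᵢ/N)·precisionᵢ with N=219: (33/219)·0.56250 + (27/219)·0.55000 + (32/219)·0.64103 + (45/219)·0.80645 + (82/219)·0.79381 = 0.7092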